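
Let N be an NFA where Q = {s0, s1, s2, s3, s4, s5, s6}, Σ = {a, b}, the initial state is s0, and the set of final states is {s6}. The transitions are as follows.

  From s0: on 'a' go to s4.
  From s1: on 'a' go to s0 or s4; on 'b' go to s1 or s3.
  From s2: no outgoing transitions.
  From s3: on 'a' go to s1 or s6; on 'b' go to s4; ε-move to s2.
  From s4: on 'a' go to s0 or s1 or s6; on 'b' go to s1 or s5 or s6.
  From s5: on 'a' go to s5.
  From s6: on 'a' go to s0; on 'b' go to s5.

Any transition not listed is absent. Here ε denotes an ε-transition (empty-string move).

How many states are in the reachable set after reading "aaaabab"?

Start in {s0}.
Read 'a': {s0} → {s4}.
Read 'a': {s4} → {s0, s1, s6}.
Read 'a': {s0, s1, s6} → {s0, s4}.
Read 'a': {s0, s4} → {s0, s1, s4, s6}.
Read 'b': {s0, s1, s4, s6} → {s1, s2, s3, s5, s6}.
Read 'a': {s1, s2, s3, s5, s6} → {s0, s1, s4, s5, s6}.
Read 'b': {s0, s1, s4, s5, s6} → {s1, s2, s3, s5, s6}.
That set has 5 states.

5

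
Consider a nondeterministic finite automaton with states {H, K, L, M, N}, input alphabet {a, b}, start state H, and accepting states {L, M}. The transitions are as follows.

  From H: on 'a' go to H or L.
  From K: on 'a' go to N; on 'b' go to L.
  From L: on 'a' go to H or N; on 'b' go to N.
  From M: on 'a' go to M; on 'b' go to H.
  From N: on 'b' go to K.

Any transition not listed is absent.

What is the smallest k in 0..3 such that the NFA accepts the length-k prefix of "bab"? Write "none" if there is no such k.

none

Start in {H}.
Read 'b': {H} → ∅.
The set is empty and remains empty for the remaining 2 symbols.
No reachable set along the way intersects F.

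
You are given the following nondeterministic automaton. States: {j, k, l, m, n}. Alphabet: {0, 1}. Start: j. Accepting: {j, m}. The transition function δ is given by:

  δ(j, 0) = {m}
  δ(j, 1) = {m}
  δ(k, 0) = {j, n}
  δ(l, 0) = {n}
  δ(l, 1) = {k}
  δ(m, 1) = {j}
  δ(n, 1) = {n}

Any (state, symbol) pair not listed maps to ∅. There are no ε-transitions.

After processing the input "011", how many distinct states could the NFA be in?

1

Start in {j}.
Read '0': {j} → {m}.
Read '1': {m} → {j}.
Read '1': {j} → {m}.
That set has 1 state.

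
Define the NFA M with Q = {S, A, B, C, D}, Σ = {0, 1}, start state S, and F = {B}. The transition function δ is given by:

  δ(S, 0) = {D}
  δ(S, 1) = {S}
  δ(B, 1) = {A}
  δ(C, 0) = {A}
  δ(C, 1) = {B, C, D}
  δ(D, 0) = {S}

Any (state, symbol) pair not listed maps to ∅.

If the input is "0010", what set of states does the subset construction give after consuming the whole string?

{D}

Start in {S}.
Read '0': {S} → {D}.
Read '0': {D} → {S}.
Read '1': {S} → {S}.
Read '0': {S} → {D}.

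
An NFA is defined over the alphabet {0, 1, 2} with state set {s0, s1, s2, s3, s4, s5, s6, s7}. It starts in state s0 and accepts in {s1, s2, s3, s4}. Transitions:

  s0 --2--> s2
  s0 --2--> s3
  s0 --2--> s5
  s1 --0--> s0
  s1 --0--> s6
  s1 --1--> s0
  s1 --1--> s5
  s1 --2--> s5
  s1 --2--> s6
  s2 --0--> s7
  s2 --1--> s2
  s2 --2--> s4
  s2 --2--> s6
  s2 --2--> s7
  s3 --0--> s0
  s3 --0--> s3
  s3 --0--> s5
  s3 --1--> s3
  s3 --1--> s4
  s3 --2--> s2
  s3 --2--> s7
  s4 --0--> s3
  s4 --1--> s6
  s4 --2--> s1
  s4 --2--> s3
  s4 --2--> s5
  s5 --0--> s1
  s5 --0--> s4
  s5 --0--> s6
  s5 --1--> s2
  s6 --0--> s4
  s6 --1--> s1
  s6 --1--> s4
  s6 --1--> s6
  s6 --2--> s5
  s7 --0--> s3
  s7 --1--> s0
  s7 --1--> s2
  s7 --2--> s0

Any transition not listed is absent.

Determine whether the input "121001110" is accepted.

Start in {s0}.
Read '1': {s0} → ∅.
The set is empty and remains empty for the remaining 8 symbols.
The final set ∅ contains no accepting state.

No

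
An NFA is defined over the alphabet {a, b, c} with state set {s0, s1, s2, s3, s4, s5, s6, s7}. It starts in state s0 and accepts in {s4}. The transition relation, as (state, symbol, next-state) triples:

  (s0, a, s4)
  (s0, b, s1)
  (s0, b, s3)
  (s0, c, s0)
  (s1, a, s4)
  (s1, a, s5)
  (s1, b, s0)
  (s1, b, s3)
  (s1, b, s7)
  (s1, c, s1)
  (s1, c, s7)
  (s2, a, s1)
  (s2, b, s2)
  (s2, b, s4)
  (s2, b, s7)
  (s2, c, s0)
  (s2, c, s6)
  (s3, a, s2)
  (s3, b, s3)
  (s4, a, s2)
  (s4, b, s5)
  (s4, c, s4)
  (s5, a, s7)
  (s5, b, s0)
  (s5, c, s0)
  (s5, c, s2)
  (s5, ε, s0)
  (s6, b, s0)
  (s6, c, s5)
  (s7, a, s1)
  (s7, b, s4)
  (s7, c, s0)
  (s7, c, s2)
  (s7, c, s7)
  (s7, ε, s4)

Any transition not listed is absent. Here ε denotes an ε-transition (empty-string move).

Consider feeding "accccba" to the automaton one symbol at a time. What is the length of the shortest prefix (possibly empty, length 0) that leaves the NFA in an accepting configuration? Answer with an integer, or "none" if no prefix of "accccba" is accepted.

1

Start in {s0}.
Read 'a': {s0} → {s4}.
None of the earlier sets intersect F, but {s4} does.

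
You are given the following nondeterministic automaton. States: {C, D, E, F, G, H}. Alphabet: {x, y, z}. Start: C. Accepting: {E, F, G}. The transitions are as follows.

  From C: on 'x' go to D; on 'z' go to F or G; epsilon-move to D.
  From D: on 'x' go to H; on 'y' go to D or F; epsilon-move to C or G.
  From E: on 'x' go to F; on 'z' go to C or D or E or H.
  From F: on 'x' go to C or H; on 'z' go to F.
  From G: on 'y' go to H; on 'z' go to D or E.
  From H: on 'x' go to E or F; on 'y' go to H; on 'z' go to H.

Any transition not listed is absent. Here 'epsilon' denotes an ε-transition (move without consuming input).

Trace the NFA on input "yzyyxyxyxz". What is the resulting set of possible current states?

{C, D, E, F, G, H}

Start: ε-closure({C}) = {C, D, G}.
Read 'y': C→∅, D→{D, F}, G→{H}; union {D, F, H}; ε-closure = {C, D, F, G, H}.
Read 'z': C→{F, G}, D→∅, F→{F}, G→{D, E}, H→{H}; union {D, E, F, G, H}; ε-closure = {C, D, E, F, G, H}.
Read 'y': C→∅, D→{D, F}, E→∅, F→∅, G→{H}, H→{H}; union {D, F, H}; ε-closure = {C, D, F, G, H}.
Read 'y': C→∅, D→{D, F}, F→∅, G→{H}, H→{H}; union {D, F, H}; ε-closure = {C, D, F, G, H}.
Read 'x': C→{D}, D→{H}, F→{C, H}, G→∅, H→{E, F}; union {C, D, E, F, H}; ε-closure = {C, D, E, F, G, H}.
Read 'y': C→∅, D→{D, F}, E→∅, F→∅, G→{H}, H→{H}; union {D, F, H}; ε-closure = {C, D, F, G, H}.
Read 'x': C→{D}, D→{H}, F→{C, H}, G→∅, H→{E, F}; union {C, D, E, F, H}; ε-closure = {C, D, E, F, G, H}.
Read 'y': C→∅, D→{D, F}, E→∅, F→∅, G→{H}, H→{H}; union {D, F, H}; ε-closure = {C, D, F, G, H}.
Read 'x': C→{D}, D→{H}, F→{C, H}, G→∅, H→{E, F}; union {C, D, E, F, H}; ε-closure = {C, D, E, F, G, H}.
Read 'z': C→{F, G}, D→∅, E→{C, D, E, H}, F→{F}, G→{D, E}, H→{H}; now {C, D, E, F, G, H}.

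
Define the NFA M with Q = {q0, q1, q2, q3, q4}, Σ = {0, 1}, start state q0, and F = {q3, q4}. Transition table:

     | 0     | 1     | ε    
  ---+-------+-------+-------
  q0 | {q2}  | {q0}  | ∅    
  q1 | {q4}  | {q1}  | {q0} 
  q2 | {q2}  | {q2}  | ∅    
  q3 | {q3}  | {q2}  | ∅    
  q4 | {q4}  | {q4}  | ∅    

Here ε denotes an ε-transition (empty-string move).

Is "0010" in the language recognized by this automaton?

Start in {q0}.
Read '0': q0→{q2}; now {q2}.
Read '0': q2→{q2}; now {q2}.
Read '1': q2→{q2}; now {q2}.
Read '0': q2→{q2}; now {q2}.
The final set {q2} contains no accepting state.

No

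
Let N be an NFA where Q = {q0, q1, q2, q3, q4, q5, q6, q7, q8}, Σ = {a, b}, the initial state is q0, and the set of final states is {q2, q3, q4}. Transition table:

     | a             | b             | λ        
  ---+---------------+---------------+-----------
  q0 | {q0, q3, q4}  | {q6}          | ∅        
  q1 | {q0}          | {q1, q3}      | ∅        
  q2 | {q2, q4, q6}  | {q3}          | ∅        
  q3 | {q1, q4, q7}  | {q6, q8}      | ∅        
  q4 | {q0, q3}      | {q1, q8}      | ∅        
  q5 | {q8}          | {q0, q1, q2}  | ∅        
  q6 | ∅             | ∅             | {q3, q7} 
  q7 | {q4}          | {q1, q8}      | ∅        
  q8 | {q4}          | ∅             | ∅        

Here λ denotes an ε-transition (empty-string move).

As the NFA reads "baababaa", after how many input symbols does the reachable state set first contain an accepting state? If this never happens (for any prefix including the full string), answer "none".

Start in {q0}.
Read 'b': {q0} → {q3, q6, q7}.
None of the earlier sets intersect F, but {q3, q6, q7} does.

1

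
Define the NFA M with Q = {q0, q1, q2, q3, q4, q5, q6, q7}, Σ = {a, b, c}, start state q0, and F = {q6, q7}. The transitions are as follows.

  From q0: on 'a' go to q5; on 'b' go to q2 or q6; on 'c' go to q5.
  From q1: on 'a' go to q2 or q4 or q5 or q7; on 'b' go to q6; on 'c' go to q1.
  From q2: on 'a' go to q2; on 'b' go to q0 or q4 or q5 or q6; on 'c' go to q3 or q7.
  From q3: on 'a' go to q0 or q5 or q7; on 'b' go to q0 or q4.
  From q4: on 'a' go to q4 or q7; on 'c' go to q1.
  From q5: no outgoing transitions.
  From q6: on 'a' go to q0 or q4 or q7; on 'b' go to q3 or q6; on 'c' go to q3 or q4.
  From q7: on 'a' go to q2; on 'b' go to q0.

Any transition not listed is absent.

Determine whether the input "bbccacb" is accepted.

Start in {q0}.
Read 'b': {q0} → {q2, q6}.
Read 'b': {q2, q6} → {q0, q3, q4, q5, q6}.
Read 'c': {q0, q3, q4, q5, q6} → {q1, q3, q4, q5}.
Read 'c': {q1, q3, q4, q5} → {q1}.
Read 'a': {q1} → {q2, q4, q5, q7}.
Read 'c': {q2, q4, q5, q7} → {q1, q3, q7}.
Read 'b': {q1, q3, q7} → {q0, q4, q6}.
The final set {q0, q4, q6} contains the accepting state q6.

Yes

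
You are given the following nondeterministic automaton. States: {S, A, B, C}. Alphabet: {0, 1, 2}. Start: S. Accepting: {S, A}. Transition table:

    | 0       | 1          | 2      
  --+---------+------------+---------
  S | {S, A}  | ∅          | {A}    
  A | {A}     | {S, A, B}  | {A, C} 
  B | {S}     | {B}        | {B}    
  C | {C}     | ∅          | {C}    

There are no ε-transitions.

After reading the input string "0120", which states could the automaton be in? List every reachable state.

Start in {S}.
Read '0': S→{S, A}; now {S, A}.
Read '1': S→∅, A→{S, A, B}; now {S, A, B}.
Read '2': S→{A}, A→{A, C}, B→{B}; now {A, B, C}.
Read '0': A→{A}, B→{S}, C→{C}; now {S, A, C}.

{S, A, C}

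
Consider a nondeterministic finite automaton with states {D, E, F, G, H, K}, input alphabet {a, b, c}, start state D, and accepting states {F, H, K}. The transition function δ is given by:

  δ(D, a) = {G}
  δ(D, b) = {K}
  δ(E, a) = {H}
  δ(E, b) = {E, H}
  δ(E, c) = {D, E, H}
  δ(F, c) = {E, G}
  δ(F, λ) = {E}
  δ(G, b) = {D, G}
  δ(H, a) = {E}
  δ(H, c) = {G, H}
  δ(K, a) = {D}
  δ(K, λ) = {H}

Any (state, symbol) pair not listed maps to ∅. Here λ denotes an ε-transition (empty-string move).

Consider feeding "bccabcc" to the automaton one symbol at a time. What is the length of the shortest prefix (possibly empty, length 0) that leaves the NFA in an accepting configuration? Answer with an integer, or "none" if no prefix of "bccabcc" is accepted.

Start in {D}.
Read 'b': D→{K}; union {K}; ε-closure = {H, K}.
None of the earlier sets intersect F, but {H, K} does.

1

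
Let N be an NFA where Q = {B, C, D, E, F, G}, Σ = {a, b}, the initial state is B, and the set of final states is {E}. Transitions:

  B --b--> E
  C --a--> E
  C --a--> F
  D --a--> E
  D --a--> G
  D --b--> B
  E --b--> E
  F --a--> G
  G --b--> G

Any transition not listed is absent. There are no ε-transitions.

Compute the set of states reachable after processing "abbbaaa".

∅

Start in {B}.
Read 'a': B→∅; now ∅.
The set is empty and remains empty for the remaining 6 symbols.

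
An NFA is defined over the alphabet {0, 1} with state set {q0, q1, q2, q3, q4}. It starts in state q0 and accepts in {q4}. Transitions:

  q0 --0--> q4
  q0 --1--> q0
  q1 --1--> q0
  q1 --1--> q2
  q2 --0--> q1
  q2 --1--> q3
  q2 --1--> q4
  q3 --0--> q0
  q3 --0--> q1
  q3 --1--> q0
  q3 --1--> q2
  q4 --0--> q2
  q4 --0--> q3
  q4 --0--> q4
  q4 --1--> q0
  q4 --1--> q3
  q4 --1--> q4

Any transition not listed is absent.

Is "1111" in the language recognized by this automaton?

No

Start in {q0}.
Read '1': {q0} → {q0}.
Read '1': {q0} → {q0}.
Read '1': {q0} → {q0}.
Read '1': {q0} → {q0}.
The final set {q0} contains no accepting state.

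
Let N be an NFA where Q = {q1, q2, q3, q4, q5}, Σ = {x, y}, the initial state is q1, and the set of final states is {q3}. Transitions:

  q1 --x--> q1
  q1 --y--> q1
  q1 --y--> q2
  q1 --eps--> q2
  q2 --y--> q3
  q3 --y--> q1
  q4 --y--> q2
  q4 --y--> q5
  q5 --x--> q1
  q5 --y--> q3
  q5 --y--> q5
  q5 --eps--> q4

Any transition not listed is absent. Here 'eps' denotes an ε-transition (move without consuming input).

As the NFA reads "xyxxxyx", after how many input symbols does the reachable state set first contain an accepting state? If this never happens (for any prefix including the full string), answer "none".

2

Start: ε-closure({q1}) = {q1, q2}.
Read 'x': {q1, q2} → {q1, q2}.
Read 'y': {q1, q2} → {q1, q2, q3}.
None of the earlier sets intersect F, but {q1, q2, q3} does.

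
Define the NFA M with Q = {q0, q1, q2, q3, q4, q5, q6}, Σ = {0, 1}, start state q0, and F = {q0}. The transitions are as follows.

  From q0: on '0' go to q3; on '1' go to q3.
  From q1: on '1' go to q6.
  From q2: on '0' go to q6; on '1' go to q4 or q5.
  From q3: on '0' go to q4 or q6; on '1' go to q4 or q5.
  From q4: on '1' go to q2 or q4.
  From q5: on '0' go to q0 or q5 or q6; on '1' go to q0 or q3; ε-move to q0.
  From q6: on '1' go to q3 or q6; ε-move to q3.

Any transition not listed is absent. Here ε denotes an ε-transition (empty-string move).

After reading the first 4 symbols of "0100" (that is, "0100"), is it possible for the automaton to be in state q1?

No

Start in {q0}.
Read '0': {q0} → {q3}.
Read '1': {q3} → {q0, q4, q5}.
Read '0': {q0, q4, q5} → {q0, q3, q5, q6}.
Read '0': {q0, q3, q5, q6} → {q0, q3, q4, q5, q6}.
State q1 is not in {q0, q3, q4, q5, q6}.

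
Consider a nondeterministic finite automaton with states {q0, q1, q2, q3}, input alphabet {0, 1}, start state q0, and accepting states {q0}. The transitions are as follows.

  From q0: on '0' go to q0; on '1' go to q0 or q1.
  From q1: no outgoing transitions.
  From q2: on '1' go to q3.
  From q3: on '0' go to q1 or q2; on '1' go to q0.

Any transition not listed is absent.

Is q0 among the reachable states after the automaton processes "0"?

Start in {q0}.
Read '0': {q0} → {q0}.
State q0 is in {q0}.

Yes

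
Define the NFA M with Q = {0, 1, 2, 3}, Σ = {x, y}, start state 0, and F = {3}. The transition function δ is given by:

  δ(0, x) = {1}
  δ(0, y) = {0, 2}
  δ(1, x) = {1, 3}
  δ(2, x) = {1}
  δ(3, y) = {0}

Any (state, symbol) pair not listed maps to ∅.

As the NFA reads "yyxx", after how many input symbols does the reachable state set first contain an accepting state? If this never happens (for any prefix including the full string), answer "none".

Start in {0}.
Read 'y': {0} → {0, 2}.
Read 'y': {0, 2} → {0, 2}.
Read 'x': {0, 2} → {1}.
Read 'x': {1} → {1, 3}.
None of the earlier sets intersect F, but {1, 3} does.

4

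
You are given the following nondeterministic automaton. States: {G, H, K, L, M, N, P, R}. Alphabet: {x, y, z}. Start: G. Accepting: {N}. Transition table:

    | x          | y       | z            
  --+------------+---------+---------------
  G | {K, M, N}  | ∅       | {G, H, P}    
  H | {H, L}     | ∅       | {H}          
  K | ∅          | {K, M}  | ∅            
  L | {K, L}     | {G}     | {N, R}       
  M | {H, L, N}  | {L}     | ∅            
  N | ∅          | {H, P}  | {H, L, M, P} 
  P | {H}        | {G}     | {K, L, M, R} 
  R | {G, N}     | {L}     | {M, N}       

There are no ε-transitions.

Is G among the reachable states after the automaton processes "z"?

Yes

Start in {G}.
Read 'z': G→{G, H, P}; now {G, H, P}.
State G is in {G, H, P}.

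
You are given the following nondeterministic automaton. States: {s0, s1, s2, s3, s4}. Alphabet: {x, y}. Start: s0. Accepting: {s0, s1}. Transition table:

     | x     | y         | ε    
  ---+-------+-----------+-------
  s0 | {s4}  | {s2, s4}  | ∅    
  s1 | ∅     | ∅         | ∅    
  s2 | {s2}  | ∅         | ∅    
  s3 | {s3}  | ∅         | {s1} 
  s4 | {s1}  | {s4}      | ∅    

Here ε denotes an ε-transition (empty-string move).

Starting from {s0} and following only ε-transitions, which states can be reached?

{s0}

Begin with {s0}.
No ε-moves leave this set, so the closure equals the set itself.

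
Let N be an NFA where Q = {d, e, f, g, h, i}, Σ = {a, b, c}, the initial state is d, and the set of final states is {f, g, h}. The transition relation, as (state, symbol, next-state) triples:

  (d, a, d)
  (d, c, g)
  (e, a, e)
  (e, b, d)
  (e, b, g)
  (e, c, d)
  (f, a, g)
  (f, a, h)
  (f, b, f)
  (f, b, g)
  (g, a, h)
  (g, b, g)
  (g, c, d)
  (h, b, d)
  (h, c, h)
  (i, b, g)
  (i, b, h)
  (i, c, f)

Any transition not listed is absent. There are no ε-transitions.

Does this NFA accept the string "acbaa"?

No

Start in {d}.
Read 'a': d→{d}; now {d}.
Read 'c': d→{g}; now {g}.
Read 'b': g→{g}; now {g}.
Read 'a': g→{h}; now {h}.
Read 'a': h→∅; now ∅.
The final set ∅ contains no accepting state.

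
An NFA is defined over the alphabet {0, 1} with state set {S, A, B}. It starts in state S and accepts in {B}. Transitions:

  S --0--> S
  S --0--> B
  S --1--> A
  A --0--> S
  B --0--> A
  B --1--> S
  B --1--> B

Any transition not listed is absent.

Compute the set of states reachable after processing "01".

Start in {S}.
Read '0': {S} → {S, B}.
Read '1': {S, B} → {S, A, B}.

{S, A, B}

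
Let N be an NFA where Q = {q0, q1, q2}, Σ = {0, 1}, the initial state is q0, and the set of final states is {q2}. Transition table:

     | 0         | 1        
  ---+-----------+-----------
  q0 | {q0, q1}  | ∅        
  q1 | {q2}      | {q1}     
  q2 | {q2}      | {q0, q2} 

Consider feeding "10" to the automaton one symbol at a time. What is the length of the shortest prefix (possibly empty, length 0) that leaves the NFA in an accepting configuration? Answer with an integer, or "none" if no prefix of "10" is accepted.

none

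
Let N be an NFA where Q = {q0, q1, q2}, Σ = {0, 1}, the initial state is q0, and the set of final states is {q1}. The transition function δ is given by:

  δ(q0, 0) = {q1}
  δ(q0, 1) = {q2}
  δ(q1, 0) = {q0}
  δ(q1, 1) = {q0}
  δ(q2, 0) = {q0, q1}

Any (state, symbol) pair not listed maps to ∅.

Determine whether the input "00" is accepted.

No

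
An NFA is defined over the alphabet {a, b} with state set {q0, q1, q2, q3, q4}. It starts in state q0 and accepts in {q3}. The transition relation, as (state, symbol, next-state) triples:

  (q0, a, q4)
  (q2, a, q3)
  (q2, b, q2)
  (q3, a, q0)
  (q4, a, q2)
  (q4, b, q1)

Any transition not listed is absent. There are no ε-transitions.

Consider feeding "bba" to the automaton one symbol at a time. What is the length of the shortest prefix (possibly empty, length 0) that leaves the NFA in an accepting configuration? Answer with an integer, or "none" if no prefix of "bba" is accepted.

none

Start in {q0}.
Read 'b': {q0} → ∅.
The set is empty and remains empty for the remaining 2 symbols.
No reachable set along the way intersects F.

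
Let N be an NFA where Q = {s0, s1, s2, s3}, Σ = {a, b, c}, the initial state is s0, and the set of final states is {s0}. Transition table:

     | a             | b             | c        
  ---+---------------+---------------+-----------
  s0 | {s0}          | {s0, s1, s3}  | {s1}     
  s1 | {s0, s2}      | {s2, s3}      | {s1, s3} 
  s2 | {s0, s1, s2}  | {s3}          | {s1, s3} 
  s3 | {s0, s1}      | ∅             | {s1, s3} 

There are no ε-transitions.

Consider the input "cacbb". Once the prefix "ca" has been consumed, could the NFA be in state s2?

Start in {s0}.
Read 'c': s0→{s1}; now {s1}.
Read 'a': s1→{s0, s2}; now {s0, s2}.
State s2 is in {s0, s2}.

Yes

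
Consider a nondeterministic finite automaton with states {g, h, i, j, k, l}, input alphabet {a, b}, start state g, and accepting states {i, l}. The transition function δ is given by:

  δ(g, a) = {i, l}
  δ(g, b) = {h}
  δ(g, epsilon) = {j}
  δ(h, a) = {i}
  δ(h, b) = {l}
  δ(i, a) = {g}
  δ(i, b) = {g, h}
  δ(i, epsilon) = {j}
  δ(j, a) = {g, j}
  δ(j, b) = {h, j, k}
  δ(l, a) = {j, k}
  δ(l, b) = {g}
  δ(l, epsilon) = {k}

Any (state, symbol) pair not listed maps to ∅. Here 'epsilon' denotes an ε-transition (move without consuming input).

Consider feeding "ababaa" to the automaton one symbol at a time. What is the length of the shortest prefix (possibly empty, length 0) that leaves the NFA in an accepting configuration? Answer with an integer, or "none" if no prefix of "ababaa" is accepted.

Start: ε-closure({g}) = {g, j}.
Read 'a': {g, j} → {g, i, j, k, l}.
None of the earlier sets intersect F, but {g, i, j, k, l} does.

1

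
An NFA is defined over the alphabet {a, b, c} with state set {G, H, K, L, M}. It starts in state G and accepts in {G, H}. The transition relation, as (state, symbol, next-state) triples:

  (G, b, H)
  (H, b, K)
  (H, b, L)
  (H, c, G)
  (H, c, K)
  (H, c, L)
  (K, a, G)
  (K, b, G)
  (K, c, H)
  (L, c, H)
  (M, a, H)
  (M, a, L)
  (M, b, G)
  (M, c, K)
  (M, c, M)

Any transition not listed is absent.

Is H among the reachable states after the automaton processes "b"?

Yes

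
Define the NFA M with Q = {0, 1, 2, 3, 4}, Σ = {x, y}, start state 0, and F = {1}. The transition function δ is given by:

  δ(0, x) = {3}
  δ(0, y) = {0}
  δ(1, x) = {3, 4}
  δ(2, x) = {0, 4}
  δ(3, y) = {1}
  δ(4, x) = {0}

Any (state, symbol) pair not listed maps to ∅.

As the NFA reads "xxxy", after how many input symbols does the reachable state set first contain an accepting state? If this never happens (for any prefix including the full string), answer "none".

none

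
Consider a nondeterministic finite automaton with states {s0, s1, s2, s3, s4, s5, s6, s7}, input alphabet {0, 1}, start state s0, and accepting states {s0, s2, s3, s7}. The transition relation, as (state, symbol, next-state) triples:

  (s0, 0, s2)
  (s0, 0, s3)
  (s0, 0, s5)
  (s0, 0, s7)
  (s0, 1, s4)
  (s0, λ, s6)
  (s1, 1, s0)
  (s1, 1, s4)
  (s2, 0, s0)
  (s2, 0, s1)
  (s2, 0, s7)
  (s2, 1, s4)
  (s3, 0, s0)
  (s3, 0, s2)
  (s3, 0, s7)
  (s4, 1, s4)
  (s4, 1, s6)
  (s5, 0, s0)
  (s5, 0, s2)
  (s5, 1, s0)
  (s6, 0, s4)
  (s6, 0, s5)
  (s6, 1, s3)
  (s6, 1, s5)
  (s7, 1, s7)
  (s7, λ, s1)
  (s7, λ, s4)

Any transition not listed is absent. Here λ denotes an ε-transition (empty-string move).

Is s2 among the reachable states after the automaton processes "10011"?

No

Start: ε-closure({s0}) = {s0, s6}.
Read '1': {s0, s6} → {s3, s4, s5}.
Read '0': {s3, s4, s5} → {s0, s1, s2, s4, s6, s7}.
Read '0': {s0, s1, s2, s4, s6, s7} → {s0, s1, s2, s3, s4, s5, s6, s7}.
Read '1': {s0, s1, s2, s3, s4, s5, s6, s7} → {s0, s1, s3, s4, s5, s6, s7}.
Read '1': {s0, s1, s3, s4, s5, s6, s7} → {s0, s1, s3, s4, s5, s6, s7}.
State s2 is not in {s0, s1, s3, s4, s5, s6, s7}.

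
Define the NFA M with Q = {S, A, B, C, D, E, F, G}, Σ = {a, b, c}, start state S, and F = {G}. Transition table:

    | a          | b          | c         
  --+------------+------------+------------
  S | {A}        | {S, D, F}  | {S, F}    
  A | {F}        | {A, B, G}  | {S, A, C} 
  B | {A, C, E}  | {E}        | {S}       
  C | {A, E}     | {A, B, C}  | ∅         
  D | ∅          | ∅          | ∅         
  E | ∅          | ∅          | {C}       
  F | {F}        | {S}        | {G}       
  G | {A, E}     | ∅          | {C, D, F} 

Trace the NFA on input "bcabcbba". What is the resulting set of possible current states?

Start in {S}.
Read 'b': S→{S, D, F}; now {S, D, F}.
Read 'c': S→{S, F}, D→∅, F→{G}; now {S, F, G}.
Read 'a': S→{A}, F→{F}, G→{A, E}; now {A, E, F}.
Read 'b': A→{A, B, G}, E→∅, F→{S}; now {S, A, B, G}.
Read 'c': S→{S, F}, A→{S, A, C}, B→{S}, G→{C, D, F}; now {S, A, C, D, F}.
Read 'b': S→{S, D, F}, A→{A, B, G}, C→{A, B, C}, D→∅, F→{S}; now {S, A, B, C, D, F, G}.
Read 'b': S→{S, D, F}, A→{A, B, G}, B→{E}, C→{A, B, C}, D→∅, F→{S}, G→∅; now {S, A, B, C, D, E, F, G}.
Read 'a': S→{A}, A→{F}, B→{A, C, E}, C→{A, E}, D→∅, E→∅, F→{F}, G→{A, E}; now {A, C, E, F}.

{A, C, E, F}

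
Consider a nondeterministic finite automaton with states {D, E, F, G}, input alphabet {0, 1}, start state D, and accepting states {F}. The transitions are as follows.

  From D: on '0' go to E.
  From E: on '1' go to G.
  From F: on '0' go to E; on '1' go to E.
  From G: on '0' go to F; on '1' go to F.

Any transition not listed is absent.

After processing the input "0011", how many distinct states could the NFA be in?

0

Start in {D}.
Read '0': {D} → {E}.
Read '0': {E} → ∅.
The set is empty and remains empty for the remaining 2 symbols.
That set has 0 states.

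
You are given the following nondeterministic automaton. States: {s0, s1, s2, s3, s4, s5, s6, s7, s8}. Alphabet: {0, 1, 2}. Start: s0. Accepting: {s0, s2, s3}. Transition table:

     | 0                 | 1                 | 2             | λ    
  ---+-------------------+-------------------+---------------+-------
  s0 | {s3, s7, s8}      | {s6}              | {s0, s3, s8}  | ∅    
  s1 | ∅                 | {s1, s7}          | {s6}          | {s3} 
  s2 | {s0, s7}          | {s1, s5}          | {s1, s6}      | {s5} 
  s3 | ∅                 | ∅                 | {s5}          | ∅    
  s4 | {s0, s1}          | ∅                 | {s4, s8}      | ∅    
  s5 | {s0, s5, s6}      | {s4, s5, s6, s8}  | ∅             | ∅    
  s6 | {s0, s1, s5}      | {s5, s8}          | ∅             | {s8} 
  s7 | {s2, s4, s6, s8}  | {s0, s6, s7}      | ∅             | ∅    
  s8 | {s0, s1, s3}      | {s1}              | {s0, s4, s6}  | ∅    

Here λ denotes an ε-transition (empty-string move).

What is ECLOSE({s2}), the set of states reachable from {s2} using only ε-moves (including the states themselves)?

Begin with {s2}.
ε-move s2 → s5; add s5.

{s2, s5}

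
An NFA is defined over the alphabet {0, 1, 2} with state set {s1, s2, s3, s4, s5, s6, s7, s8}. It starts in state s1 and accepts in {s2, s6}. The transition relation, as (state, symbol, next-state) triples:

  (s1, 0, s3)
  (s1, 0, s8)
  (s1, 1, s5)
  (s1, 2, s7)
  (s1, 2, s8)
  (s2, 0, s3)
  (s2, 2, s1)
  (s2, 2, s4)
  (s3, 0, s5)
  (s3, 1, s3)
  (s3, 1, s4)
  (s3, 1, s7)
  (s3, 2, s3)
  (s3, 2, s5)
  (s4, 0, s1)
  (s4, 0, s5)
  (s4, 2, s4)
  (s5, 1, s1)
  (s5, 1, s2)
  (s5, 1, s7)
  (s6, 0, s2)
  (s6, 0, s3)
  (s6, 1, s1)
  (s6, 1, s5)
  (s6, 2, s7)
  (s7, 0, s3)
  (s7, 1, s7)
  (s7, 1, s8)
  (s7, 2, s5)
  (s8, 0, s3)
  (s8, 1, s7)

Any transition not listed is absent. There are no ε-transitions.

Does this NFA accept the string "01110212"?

Start in {s1}.
Read '0': s1→{s3, s8}; now {s3, s8}.
Read '1': s3→{s3, s4, s7}, s8→{s7}; now {s3, s4, s7}.
Read '1': s3→{s3, s4, s7}, s4→∅, s7→{s7, s8}; now {s3, s4, s7, s8}.
Read '1': s3→{s3, s4, s7}, s4→∅, s7→{s7, s8}, s8→{s7}; now {s3, s4, s7, s8}.
Read '0': s3→{s5}, s4→{s1, s5}, s7→{s3}, s8→{s3}; now {s1, s3, s5}.
Read '2': s1→{s7, s8}, s3→{s3, s5}, s5→∅; now {s3, s5, s7, s8}.
Read '1': s3→{s3, s4, s7}, s5→{s1, s2, s7}, s7→{s7, s8}, s8→{s7}; now {s1, s2, s3, s4, s7, s8}.
Read '2': s1→{s7, s8}, s2→{s1, s4}, s3→{s3, s5}, s4→{s4}, s7→{s5}, s8→∅; now {s1, s3, s4, s5, s7, s8}.
The final set {s1, s3, s4, s5, s7, s8} contains no accepting state.

No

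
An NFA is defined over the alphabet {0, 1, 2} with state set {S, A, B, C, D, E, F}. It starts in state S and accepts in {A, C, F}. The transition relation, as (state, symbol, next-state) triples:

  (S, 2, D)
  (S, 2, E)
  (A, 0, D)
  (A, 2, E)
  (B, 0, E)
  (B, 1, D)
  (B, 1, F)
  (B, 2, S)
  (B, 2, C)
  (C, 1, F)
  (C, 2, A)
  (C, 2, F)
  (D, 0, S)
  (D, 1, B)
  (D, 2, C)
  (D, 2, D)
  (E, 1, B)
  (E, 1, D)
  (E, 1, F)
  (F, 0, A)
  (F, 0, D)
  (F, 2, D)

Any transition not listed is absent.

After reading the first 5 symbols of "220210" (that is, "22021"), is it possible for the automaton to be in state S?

Start in {S}.
Read '2': S→{D, E}; now {D, E}.
Read '2': D→{C, D}, E→∅; now {C, D}.
Read '0': C→∅, D→{S}; now {S}.
Read '2': S→{D, E}; now {D, E}.
Read '1': D→{B}, E→{B, D, F}; now {B, D, F}.
State S is not in {B, D, F}.

No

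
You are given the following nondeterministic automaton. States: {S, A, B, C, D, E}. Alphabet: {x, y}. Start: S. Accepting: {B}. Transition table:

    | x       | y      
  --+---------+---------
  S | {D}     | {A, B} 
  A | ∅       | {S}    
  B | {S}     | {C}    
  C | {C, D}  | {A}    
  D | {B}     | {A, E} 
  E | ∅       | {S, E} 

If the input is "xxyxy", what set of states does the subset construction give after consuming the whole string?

Start in {S}.
Read 'x': {S} → {D}.
Read 'x': {D} → {B}.
Read 'y': {B} → {C}.
Read 'x': {C} → {C, D}.
Read 'y': {C, D} → {A, E}.

{A, E}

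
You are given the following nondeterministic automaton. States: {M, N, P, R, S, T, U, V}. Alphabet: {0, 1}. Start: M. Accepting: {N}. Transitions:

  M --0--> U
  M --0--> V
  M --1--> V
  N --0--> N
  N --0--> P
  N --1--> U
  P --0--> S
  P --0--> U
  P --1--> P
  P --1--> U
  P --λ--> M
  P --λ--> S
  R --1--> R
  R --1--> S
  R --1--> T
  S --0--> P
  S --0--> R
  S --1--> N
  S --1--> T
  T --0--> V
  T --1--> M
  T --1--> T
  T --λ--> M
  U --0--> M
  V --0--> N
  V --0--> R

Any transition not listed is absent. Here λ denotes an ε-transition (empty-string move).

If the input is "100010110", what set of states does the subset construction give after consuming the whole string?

{M, N, P, R, S, U, V}

Start in {M}.
Read '1': M→{V}; now {V}.
Read '0': V→{N, R}; now {N, R}.
Read '0': N→{N, P}, R→∅; union {N, P}; ε-closure = {M, N, P, S}.
Read '0': M→{U, V}, N→{N, P}, P→{S, U}, S→{P, R}; union {N, P, R, S, U, V}; ε-closure = {M, N, P, R, S, U, V}.
Read '1': M→{V}, N→{U}, P→{P, U}, R→{R, S, T}, S→{N, T}, U→∅, V→∅; union {N, P, R, S, T, U, V}; ε-closure = {M, N, P, R, S, T, U, V}.
Read '0': M→{U, V}, N→{N, P}, P→{S, U}, R→∅, S→{P, R}, T→{V}, U→{M}, V→{N, R}; now {M, N, P, R, S, U, V}.
Read '1': M→{V}, N→{U}, P→{P, U}, R→{R, S, T}, S→{N, T}, U→∅, V→∅; union {N, P, R, S, T, U, V}; ε-closure = {M, N, P, R, S, T, U, V}.
Read '1': M→{V}, N→{U}, P→{P, U}, R→{R, S, T}, S→{N, T}, T→{M, T}, U→∅, V→∅; now {M, N, P, R, S, T, U, V}.
Read '0': M→{U, V}, N→{N, P}, P→{S, U}, R→∅, S→{P, R}, T→{V}, U→{M}, V→{N, R}; now {M, N, P, R, S, U, V}.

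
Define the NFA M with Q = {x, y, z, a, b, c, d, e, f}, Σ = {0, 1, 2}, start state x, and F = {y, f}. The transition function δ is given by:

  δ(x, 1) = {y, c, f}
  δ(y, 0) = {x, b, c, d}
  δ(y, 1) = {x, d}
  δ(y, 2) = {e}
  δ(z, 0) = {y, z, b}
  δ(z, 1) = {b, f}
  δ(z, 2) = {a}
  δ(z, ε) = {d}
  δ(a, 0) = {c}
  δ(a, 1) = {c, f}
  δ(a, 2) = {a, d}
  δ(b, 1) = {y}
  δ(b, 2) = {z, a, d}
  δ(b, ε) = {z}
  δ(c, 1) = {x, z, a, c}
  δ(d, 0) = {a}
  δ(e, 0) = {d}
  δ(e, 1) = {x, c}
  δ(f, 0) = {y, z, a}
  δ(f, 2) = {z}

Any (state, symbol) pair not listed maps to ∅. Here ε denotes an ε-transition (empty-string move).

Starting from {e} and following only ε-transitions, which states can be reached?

{e}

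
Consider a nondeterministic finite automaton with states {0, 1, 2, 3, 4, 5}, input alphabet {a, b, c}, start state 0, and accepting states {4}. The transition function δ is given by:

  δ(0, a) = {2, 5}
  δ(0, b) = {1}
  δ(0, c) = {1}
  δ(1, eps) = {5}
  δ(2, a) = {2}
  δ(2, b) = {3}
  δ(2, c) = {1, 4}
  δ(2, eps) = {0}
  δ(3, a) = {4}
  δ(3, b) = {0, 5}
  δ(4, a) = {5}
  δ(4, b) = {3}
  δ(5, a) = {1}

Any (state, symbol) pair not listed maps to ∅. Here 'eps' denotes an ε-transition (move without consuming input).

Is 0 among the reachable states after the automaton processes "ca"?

No

Start in {0}.
Read 'c': {0} → {1, 5}.
Read 'a': {1, 5} → {1, 5}.
State 0 is not in {1, 5}.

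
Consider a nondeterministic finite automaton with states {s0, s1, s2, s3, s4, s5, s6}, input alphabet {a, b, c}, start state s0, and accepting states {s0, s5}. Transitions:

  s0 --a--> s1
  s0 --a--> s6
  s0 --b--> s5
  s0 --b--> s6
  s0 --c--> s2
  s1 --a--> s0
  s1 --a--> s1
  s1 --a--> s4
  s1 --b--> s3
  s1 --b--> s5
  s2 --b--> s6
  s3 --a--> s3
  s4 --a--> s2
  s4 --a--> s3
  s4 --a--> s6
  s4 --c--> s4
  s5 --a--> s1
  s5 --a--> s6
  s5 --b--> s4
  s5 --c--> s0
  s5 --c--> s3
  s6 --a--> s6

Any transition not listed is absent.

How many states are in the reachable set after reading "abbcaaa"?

2

Start in {s0}.
Read 'a': {s0} → {s1, s6}.
Read 'b': {s1, s6} → {s3, s5}.
Read 'b': {s3, s5} → {s4}.
Read 'c': {s4} → {s4}.
Read 'a': {s4} → {s2, s3, s6}.
Read 'a': {s2, s3, s6} → {s3, s6}.
Read 'a': {s3, s6} → {s3, s6}.
That set has 2 states.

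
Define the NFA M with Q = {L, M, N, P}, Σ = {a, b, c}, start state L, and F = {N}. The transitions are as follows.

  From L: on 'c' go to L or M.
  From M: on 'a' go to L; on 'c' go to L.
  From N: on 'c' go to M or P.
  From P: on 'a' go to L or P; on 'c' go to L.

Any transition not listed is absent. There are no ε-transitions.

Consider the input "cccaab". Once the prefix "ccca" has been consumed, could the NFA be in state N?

No

Start in {L}.
Read 'c': L→{L, M}; now {L, M}.
Read 'c': L→{L, M}, M→{L}; now {L, M}.
Read 'c': L→{L, M}, M→{L}; now {L, M}.
Read 'a': L→∅, M→{L}; now {L}.
State N is not in {L}.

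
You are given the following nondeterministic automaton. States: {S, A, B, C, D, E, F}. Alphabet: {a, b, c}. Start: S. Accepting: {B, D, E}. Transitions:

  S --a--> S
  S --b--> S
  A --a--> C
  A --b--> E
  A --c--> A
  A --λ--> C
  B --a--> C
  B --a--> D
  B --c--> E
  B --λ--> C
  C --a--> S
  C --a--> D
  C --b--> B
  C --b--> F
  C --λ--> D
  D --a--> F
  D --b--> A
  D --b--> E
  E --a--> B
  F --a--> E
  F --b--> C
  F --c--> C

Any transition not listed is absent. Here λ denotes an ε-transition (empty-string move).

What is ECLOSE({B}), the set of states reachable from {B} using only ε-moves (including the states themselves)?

Begin with {B}.
ε-move B → C; add C.
ε-move C → D; add D.

{B, C, D}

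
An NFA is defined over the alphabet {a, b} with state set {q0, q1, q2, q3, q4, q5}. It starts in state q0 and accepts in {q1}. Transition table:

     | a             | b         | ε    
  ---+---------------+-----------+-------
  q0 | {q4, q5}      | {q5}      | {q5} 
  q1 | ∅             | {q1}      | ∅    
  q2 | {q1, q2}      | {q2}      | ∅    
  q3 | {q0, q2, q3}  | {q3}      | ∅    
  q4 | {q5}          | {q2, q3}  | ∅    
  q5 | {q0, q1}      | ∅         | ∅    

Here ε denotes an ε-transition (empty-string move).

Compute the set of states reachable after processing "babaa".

{q0, q1, q4, q5}

Start: ε-closure({q0}) = {q0, q5}.
Read 'b': q0→{q5}, q5→∅; now {q5}.
Read 'a': q5→{q0, q1}; union {q0, q1}; ε-closure = {q0, q1, q5}.
Read 'b': q0→{q5}, q1→{q1}, q5→∅; now {q1, q5}.
Read 'a': q1→∅, q5→{q0, q1}; union {q0, q1}; ε-closure = {q0, q1, q5}.
Read 'a': q0→{q4, q5}, q1→∅, q5→{q0, q1}; now {q0, q1, q4, q5}.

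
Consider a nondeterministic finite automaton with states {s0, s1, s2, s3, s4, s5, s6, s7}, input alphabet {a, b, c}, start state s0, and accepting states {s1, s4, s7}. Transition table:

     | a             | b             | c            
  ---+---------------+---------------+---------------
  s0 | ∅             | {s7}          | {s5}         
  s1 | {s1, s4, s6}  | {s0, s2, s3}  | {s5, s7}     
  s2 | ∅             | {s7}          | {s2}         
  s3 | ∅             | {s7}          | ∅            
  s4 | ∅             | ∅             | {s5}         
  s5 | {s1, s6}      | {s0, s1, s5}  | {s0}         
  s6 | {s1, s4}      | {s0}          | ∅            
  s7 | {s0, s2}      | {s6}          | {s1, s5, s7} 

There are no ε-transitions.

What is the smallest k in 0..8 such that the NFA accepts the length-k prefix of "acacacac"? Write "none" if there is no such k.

none

Start in {s0}.
Read 'a': s0→∅; now ∅.
The set is empty and remains empty for the remaining 7 symbols.
No reachable set along the way intersects F.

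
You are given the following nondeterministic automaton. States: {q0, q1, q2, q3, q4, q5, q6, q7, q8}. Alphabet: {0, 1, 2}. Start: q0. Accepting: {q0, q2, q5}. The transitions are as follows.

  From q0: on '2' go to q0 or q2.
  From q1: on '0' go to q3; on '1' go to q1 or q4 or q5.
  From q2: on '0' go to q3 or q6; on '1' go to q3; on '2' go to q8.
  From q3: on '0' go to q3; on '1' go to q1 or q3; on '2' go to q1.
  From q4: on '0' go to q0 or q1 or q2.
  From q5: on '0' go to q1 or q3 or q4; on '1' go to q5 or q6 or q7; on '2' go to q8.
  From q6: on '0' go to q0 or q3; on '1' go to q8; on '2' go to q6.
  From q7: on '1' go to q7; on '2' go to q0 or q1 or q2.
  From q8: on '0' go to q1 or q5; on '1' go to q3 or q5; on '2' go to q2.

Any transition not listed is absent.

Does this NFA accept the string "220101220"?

Yes

Start in {q0}.
Read '2': q0→{q0, q2}; now {q0, q2}.
Read '2': q0→{q0, q2}, q2→{q8}; now {q0, q2, q8}.
Read '0': q0→∅, q2→{q3, q6}, q8→{q1, q5}; now {q1, q3, q5, q6}.
Read '1': q1→{q1, q4, q5}, q3→{q1, q3}, q5→{q5, q6, q7}, q6→{q8}; now {q1, q3, q4, q5, q6, q7, q8}.
Read '0': q1→{q3}, q3→{q3}, q4→{q0, q1, q2}, q5→{q1, q3, q4}, q6→{q0, q3}, q7→∅, q8→{q1, q5}; now {q0, q1, q2, q3, q4, q5}.
Read '1': q0→∅, q1→{q1, q4, q5}, q2→{q3}, q3→{q1, q3}, q4→∅, q5→{q5, q6, q7}; now {q1, q3, q4, q5, q6, q7}.
Read '2': q1→∅, q3→{q1}, q4→∅, q5→{q8}, q6→{q6}, q7→{q0, q1, q2}; now {q0, q1, q2, q6, q8}.
Read '2': q0→{q0, q2}, q1→∅, q2→{q8}, q6→{q6}, q8→{q2}; now {q0, q2, q6, q8}.
Read '0': q0→∅, q2→{q3, q6}, q6→{q0, q3}, q8→{q1, q5}; now {q0, q1, q3, q5, q6}.
The final set {q0, q1, q3, q5, q6} contains the accepting states q0, q5.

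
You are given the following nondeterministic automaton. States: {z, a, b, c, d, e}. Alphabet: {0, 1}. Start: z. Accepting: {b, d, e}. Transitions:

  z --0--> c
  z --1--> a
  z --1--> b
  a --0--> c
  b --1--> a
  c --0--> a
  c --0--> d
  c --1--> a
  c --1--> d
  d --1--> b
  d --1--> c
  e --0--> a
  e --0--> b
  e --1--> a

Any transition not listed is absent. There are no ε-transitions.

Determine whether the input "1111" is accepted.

No

Start in {z}.
Read '1': {z} → {a, b}.
Read '1': {a, b} → {a}.
Read '1': {a} → ∅.
The set is empty and remains empty for the remaining 1 symbol.
The final set ∅ contains no accepting state.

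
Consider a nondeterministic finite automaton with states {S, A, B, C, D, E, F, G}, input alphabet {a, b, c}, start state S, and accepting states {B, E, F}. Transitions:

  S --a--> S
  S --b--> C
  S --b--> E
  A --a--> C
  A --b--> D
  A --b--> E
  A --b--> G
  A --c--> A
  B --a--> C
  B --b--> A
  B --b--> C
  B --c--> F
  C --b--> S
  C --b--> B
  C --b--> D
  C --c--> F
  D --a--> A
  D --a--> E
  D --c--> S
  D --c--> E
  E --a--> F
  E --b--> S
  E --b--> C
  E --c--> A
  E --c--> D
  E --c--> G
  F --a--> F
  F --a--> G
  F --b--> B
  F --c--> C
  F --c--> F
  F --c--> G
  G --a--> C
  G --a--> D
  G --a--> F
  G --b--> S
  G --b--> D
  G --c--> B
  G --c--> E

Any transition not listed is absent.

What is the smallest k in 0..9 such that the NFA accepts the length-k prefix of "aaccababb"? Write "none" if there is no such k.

none

Start in {S}.
Read 'a': {S} → {S}.
Read 'a': {S} → {S}.
Read 'c': {S} → ∅.
The set is empty and remains empty for the remaining 6 symbols.
No reachable set along the way intersects F.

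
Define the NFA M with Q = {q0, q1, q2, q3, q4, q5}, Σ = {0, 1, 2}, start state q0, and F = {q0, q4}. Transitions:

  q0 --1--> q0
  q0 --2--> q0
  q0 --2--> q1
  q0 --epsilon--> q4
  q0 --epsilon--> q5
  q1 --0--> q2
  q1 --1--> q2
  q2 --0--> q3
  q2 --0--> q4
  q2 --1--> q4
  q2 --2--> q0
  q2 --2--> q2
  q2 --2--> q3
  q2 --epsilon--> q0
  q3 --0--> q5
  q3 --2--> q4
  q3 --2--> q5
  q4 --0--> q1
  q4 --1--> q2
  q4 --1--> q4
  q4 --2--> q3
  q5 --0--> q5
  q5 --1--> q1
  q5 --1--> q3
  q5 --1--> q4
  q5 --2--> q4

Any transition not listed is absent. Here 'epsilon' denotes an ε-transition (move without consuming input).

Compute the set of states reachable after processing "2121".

{q0, q1, q2, q3, q4, q5}

Start: ε-closure({q0}) = {q0, q4, q5}.
Read '2': q0→{q0, q1}, q4→{q3}, q5→{q4}; union {q0, q1, q3, q4}; ε-closure = {q0, q1, q3, q4, q5}.
Read '1': q0→{q0}, q1→{q2}, q3→∅, q4→{q2, q4}, q5→{q1, q3, q4}; union {q0, q1, q2, q3, q4}; ε-closure = {q0, q1, q2, q3, q4, q5}.
Read '2': q0→{q0, q1}, q1→∅, q2→{q0, q2, q3}, q3→{q4, q5}, q4→{q3}, q5→{q4}; now {q0, q1, q2, q3, q4, q5}.
Read '1': q0→{q0}, q1→{q2}, q2→{q4}, q3→∅, q4→{q2, q4}, q5→{q1, q3, q4}; union {q0, q1, q2, q3, q4}; ε-closure = {q0, q1, q2, q3, q4, q5}.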